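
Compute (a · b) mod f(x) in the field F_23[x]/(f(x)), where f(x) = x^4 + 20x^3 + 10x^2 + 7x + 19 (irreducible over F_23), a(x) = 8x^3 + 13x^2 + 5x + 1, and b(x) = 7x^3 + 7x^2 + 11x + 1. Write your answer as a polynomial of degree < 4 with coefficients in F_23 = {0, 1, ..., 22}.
a · b ≡ 12x^3 + 16x^2 + 4x + 5 (mod f(x))

Multiply in F_23[x]: a(x)·b(x) = (8x^3 + 13x^2 + 5x + 1)·(7x^3 + 7x^2 + 11x + 1) = 10x^6 + 9x^5 + 7x^4 + 9x^3 + 6x^2 + 16x + 1. This has degree ≥ 4, so divide by f(x) over F_23: 10x^6 + 9x^5 + 7x^4 + 9x^3 + 6x^2 + 16x + 1 = (10x^2 + 16x + 1)·(x^4 + 20x^3 + 10x^2 + 7x + 19) + (12x^3 + 16x^2 + 4x + 5). Hence a·b ≡ 12x^3 + 16x^2 + 4x + 5 (mod f). (F_23[x]/(f) is a field with 23^4 = 279841 elements since f is irreducible of degree 4.)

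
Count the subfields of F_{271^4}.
F_{271^4} has 3 subfields

The subfields of F_{p^n} are exactly the fields F_{p^d} for d | n (each is the fixed field of the unique index-d subgroup of Gal(F_{p^n}/F_p) ≅ Z/nZ). The divisors of n = 4 are {1, 2, 4}, giving 3 subfields: F_{271^1}, F_{271^2}, F_{271^4}.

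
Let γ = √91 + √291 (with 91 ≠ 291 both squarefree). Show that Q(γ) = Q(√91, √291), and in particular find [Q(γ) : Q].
[Q(γ) : Q] = 4 (equivalently, Q(γ) = Q(√91, √291))

Obviously Q(γ) ⊆ Q(√91, √291), and [Q(√91, √291):Q] = 4 (since 91, 291 are distinct squarefree integers > 1 with 26481 not a perfect square). To show equality we compute the minimal polynomial of γ. From γ = √91 + √291: γ^2 = 91 + 2√(26481) + 291 = 382 + 2√(26481), so γ^2 - 382 = 2√(26481); squaring, (γ^2 - 382)^2 = 4·26481, i.e. γ^4 - 764γ^2 + 145924 - 105924 = 0, i.e. γ^4 - 764γ^2 + 40000 = 0. So γ is a root of x^4 - 764x^2 + 40000. This polynomial is irreducible over Q: it has no rational root (each ±√91 ± √291 is irrational), and any factorization into two quadratics over Q would force √(26481) ∈ Q (pairing opposite roots) or √91, √291 ∈ Q (other pairings), all impossible. Hence [Q(γ):Q] = 4 = [Q(√91, √291):Q], so Q(γ) = Q(√91, √291).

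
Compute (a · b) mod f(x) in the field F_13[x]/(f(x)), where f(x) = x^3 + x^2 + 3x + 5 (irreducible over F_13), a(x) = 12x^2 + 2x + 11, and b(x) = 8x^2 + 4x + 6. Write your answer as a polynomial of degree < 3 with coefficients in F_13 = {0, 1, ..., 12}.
a · b ≡ 3x^2 + 10x + 5 (mod f(x))

Multiply in F_13[x]: a(x)·b(x) = (12x^2 + 2x + 11)·(8x^2 + 4x + 6) = 5x^4 + 12x^3 + 12x^2 + 4x + 1. This has degree ≥ 3, so divide by f(x) over F_13: 5x^4 + 12x^3 + 12x^2 + 4x + 1 = (5x + 7)·(x^3 + x^2 + 3x + 5) + (3x^2 + 10x + 5). Hence a·b ≡ 3x^2 + 10x + 5 (mod f). (F_13[x]/(f) is a field with 13^3 = 2197 elements since f is irreducible of degree 3.)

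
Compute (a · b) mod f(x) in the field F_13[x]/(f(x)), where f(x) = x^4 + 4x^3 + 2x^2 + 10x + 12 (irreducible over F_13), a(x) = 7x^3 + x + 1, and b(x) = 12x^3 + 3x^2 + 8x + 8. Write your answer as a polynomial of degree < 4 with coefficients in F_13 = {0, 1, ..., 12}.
a · b ≡ 5x^3 + 2x^2 + 9x + 11 (mod f(x))

Multiply in F_13[x]: a(x)·b(x) = (7x^3 + x + 1)·(12x^3 + 3x^2 + 8x + 8) = 6x^6 + 8x^5 + 3x^4 + 6x^3 + 11x^2 + 3x + 8. This has degree ≥ 4, so divide by f(x) over F_13: 6x^6 + 8x^5 + 3x^4 + 6x^3 + 11x^2 + 3x + 8 = (6x^2 + 10x + 3)·(x^4 + 4x^3 + 2x^2 + 10x + 12) + (5x^3 + 2x^2 + 9x + 11). Hence a·b ≡ 5x^3 + 2x^2 + 9x + 11 (mod f). (F_13[x]/(f) is a field with 13^4 = 28561 elements since f is irreducible of degree 4.)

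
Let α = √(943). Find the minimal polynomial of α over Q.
m_α(x) = x^2 - 943

α satisfies α^2 - 943 = 0, so x^2 - 943 annihilates α. Since d = 943 is squarefree and ≠ 1, it is not a perfect square in Q, so x^2 - 943 has no rational root and is therefore irreducible over Q (a degree-2 polynomial over a field is irreducible iff it has no root). Hence m_α(x) = x^2 - 943.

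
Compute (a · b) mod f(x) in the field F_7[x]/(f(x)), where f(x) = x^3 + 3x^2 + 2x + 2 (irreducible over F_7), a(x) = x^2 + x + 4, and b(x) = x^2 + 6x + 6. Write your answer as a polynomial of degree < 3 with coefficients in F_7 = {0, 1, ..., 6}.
a · b ≡ 2x^2 + 6x + 2 (mod f(x))

Multiply in F_7[x]: a(x)·b(x) = (x^2 + x + 4)·(x^2 + 6x + 6) = x^4 + 2x^2 + 2x + 3. This has degree ≥ 3, so divide by f(x) over F_7: x^4 + 2x^2 + 2x + 3 = (x + 4)·(x^3 + 3x^2 + 2x + 2) + (2x^2 + 6x + 2). Hence a·b ≡ 2x^2 + 6x + 2 (mod f). (F_7[x]/(f) is a field with 7^3 = 343 elements since f is irreducible of degree 3.)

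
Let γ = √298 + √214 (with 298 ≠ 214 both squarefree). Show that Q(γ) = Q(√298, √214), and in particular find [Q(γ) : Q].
[Q(γ) : Q] = 4 (equivalently, Q(γ) = Q(√298, √214))

Obviously Q(γ) ⊆ Q(√298, √214), and [Q(√298, √214):Q] = 4 (since 298, 214 are distinct squarefree integers > 1 with 63772 not a perfect square). To show equality we compute the minimal polynomial of γ. From γ = √298 + √214: γ^2 = 298 + 2√(63772) + 214 = 512 + 2√(63772), so γ^2 - 512 = 2√(63772); squaring, (γ^2 - 512)^2 = 4·63772, i.e. γ^4 - 1024γ^2 + 262144 - 255088 = 0, i.e. γ^4 - 1024γ^2 + 7056 = 0. So γ is a root of x^4 - 1024x^2 + 7056. This polynomial is irreducible over Q: it has no rational root (each ±√298 ± √214 is irrational), and any factorization into two quadratics over Q would force √(63772) ∈ Q (pairing opposite roots) or √298, √214 ∈ Q (other pairings), all impossible. Hence [Q(γ):Q] = 4 = [Q(√298, √214):Q], so Q(γ) = Q(√298, √214).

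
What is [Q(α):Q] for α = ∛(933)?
[Q(α):Q] = 3

The minimal polynomial of α is x^3 - 933, irreducible over Q since 933 is not a perfect cube (so x^3 - 933 has no rational root). Hence [Q(α):Q] = deg(m_α) = 3.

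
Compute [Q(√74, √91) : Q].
[Q(√74, √91) : Q] = 4

[Q(√74):Q] = 2 (min poly x^2 - 74, irreducible since 74 is squarefree > 1). For the top step, suppose √91 ∈ Q(√74), say √91 = c + d√74 with c, d ∈ Q. Squaring: 91 = c^2 + 74d^2 + 2cd√74. Since √74 ∉ Q this forces 2cd = 0. If d = 0 then √91 = c ∈ Q, contradicting 91 squarefree > 1. If c = 0 then 91 = 74d^2, so 74·91 = (74d)^2 is a perfect square in Q — but 74·91 = 6734 is not a perfect square (since 74 and 91 are distinct squarefree integers). Contradiction. Hence √91 ∉ Q(√74), so x^2 - 91 stays irreducible over Q(√74) and [Q(√74, √91) : Q(√74)] = 2. By the tower law, [Q(√74, √91) : Q] = 2 · 2 = 4.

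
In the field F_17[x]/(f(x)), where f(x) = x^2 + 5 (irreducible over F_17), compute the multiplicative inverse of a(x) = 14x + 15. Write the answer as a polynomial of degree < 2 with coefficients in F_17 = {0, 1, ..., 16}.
a(x)^(-1) ≡ 7x + 1 (mod f(x))

Since f is irreducible over F_17, F_17[x]/(f) is a field and a(x) ≠ 0 has an inverse. Apply the extended Euclidean algorithm to f(x) and a(x) in F_17[x]: f(x) = (11x + 4)·a(x) + (13). The last nonzero remainder is the constant 13 = gcd(f, a) in F_17. Back-substituting through the division chain expresses 13 = s(x)·a(x) + t(x)·f(x) with s(x) ≡ 6x + 13 (mod f), so (6x + 13)·a(x) ≡ 13 (mod f). Multiplying by 13^(-1) ≡ 4 in F_17 gives a(x)^(-1) ≡ 4·(6x + 13) ≡ 7x + 1 (mod f). Check: (14x + 15)·(7x + 1) = 13x^2 + 15 ≡ 1 (mod x^2 + 5).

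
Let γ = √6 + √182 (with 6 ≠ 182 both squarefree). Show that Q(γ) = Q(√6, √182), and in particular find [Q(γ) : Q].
[Q(γ) : Q] = 4 (equivalently, Q(γ) = Q(√6, √182))

Obviously Q(γ) ⊆ Q(√6, √182), and [Q(√6, √182):Q] = 4 (since 6, 182 are distinct squarefree integers > 1 with 1092 not a perfect square). To show equality we compute the minimal polynomial of γ. From γ = √6 + √182: γ^2 = 6 + 2√(1092) + 182 = 188 + 2√(1092), so γ^2 - 188 = 2√(1092); squaring, (γ^2 - 188)^2 = 4·1092, i.e. γ^4 - 376γ^2 + 35344 - 4368 = 0, i.e. γ^4 - 376γ^2 + 30976 = 0. So γ is a root of x^4 - 376x^2 + 30976. This polynomial is irreducible over Q: it has no rational root (each ±√6 ± √182 is irrational), and any factorization into two quadratics over Q would force √(1092) ∈ Q (pairing opposite roots) or √6, √182 ∈ Q (other pairings), all impossible. Hence [Q(γ):Q] = 4 = [Q(√6, √182):Q], so Q(γ) = Q(√6, √182).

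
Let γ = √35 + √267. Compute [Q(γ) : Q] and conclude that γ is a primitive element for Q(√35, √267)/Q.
[Q(γ) : Q] = 4 (equivalently, Q(γ) = Q(√35, √267))

Obviously Q(γ) ⊆ Q(√35, √267), and [Q(√35, √267):Q] = 4 (since 35, 267 are distinct squarefree integers > 1 with 9345 not a perfect square). To show equality we compute the minimal polynomial of γ. From γ = √35 + √267: γ^2 = 35 + 2√(9345) + 267 = 302 + 2√(9345), so γ^2 - 302 = 2√(9345); squaring, (γ^2 - 302)^2 = 4·9345, i.e. γ^4 - 604γ^2 + 91204 - 37380 = 0, i.e. γ^4 - 604γ^2 + 53824 = 0. So γ is a root of x^4 - 604x^2 + 53824. This polynomial is irreducible over Q: it has no rational root (each ±√35 ± √267 is irrational), and any factorization into two quadratics over Q would force √(9345) ∈ Q (pairing opposite roots) or √35, √267 ∈ Q (other pairings), all impossible. Hence [Q(γ):Q] = 4 = [Q(√35, √267):Q], so Q(γ) = Q(√35, √267).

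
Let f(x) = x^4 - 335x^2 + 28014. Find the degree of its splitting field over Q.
[K : Q] = 4

Solving the quadratic in x^2: x^2 = (335 ± √(335^2 - 4·28014))/2 = (335 ± √169)/2 = (335 ± 13)/2, giving x^2 = 161 or x^2 = 174. So f(x) = (x^2 - 161)(x^2 - 174) and the roots of f are ±√161, ±√174. Hence the splitting field is K = Q(√161, √174). Since 161 and 174 are distinct squarefree integers > 1, their product 28014 is not a perfect square, so √174 ∉ Q(√161). By the tower law [K:Q] = [Q(√161,√174):Q(√161)] · [Q(√161):Q] = 2 · 2 = 4.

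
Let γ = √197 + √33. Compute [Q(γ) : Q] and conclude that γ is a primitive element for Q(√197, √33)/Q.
[Q(γ) : Q] = 4 (equivalently, Q(γ) = Q(√197, √33))

Obviously Q(γ) ⊆ Q(√197, √33), and [Q(√197, √33):Q] = 4 (since 197, 33 are distinct squarefree integers > 1 with 6501 not a perfect square). To show equality we compute the minimal polynomial of γ. From γ = √197 + √33: γ^2 = 197 + 2√(6501) + 33 = 230 + 2√(6501), so γ^2 - 230 = 2√(6501); squaring, (γ^2 - 230)^2 = 4·6501, i.e. γ^4 - 460γ^2 + 52900 - 26004 = 0, i.e. γ^4 - 460γ^2 + 26896 = 0. So γ is a root of x^4 - 460x^2 + 26896. This polynomial is irreducible over Q: it has no rational root (each ±√197 ± √33 is irrational), and any factorization into two quadratics over Q would force √(6501) ∈ Q (pairing opposite roots) or √197, √33 ∈ Q (other pairings), all impossible. Hence [Q(γ):Q] = 4 = [Q(√197, √33):Q], so Q(γ) = Q(√197, √33).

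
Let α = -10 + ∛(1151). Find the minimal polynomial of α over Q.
m_α(x) = x^3 + 30x^2 + 300x - 151

Set β = α + 10 = ∛(1151), so β^3 = 1151. Then (α + 10)^3 - 1151 = 0, i.e. α is a root of g(x) = (x + 10)^3 - 1151 = x^3 + 30x^2 + 300x - 151. Since g(x) = h(x + 10) where h(x) = x^3 - 1151, and h is irreducible over Q (because 1151 is not a perfect cube, so h has no rational root, and a monic cubic with no rational root is irreducible), g is also irreducible (irreducibility is preserved under the substitution x → x + 10). Hence m_α(x) = x^3 + 30x^2 + 300x - 151.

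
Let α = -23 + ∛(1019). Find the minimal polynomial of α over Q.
m_α(x) = x^3 + 69x^2 + 1587x + 11148

Set β = α + 23 = ∛(1019), so β^3 = 1019. Then (α + 23)^3 - 1019 = 0, i.e. α is a root of g(x) = (x + 23)^3 - 1019 = x^3 + 69x^2 + 1587x + 11148. Since g(x) = h(x + 23) where h(x) = x^3 - 1019, and h is irreducible over Q (because 1019 is not a perfect cube, so h has no rational root, and a monic cubic with no rational root is irreducible), g is also irreducible (irreducibility is preserved under the substitution x → x + 23). Hence m_α(x) = x^3 + 69x^2 + 1587x + 11148.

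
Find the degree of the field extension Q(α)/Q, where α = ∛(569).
[Q(α):Q] = 3

The minimal polynomial of α is x^3 - 569, irreducible over Q since 569 is not a perfect cube (so x^3 - 569 has no rational root). Hence [Q(α):Q] = deg(m_α) = 3.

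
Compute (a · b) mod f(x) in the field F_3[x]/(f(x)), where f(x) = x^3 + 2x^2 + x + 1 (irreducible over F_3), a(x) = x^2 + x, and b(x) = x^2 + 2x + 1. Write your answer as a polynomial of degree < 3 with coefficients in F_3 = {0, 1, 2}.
a · b ≡ 2x + 2 (mod f(x))

Multiply in F_3[x]: a(x)·b(x) = (x^2 + x)·(x^2 + 2x + 1) = x^4 + x. This has degree ≥ 3, so divide by f(x) over F_3: x^4 + x = (x + 1)·(x^3 + 2x^2 + x + 1) + (2x + 2). Hence a·b ≡ 2x + 2 (mod f). (F_3[x]/(f) is a field with 3^3 = 27 elements since f is irreducible of degree 3.)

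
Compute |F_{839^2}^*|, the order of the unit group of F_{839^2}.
|F_{839^2}^*| = 703920

F_{839^2} has 839^2 = 703921 elements; its multiplicative group consists of all nonzero elements, so |F_{839^2}^*| = 703921 - 1 = 703920. (It is cyclic since any finite subgroup of the multiplicative group of a field is cyclic.)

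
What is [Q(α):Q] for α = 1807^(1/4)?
[Q(α):Q] = 4

α is a root of x^4 - 1807. By Eisenstein's criterion at the prime p = 13 (which divides the constant term 1807 but p^2 = 169 does not, since 1807 is squarefree), x^4 - 1807 is irreducible over Q. Hence [Q(α):Q] = 4.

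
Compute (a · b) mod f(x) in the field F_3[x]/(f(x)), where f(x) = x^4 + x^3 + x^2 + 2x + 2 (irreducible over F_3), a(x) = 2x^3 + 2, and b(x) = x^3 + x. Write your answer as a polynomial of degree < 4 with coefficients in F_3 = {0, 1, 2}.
a · b ≡ x^3 + x^2 + 2x + 2 (mod f(x))

Multiply in F_3[x]: a(x)·b(x) = (2x^3 + 2)·(x^3 + x) = 2x^6 + 2x^4 + 2x^3 + 2x. This has degree ≥ 4, so divide by f(x) over F_3: 2x^6 + 2x^4 + 2x^3 + 2x = (2x^2 + x + 2)·(x^4 + x^3 + x^2 + 2x + 2) + (x^3 + x^2 + 2x + 2). Hence a·b ≡ x^3 + x^2 + 2x + 2 (mod f). (F_3[x]/(f) is a field with 3^4 = 81 elements since f is irreducible of degree 4.)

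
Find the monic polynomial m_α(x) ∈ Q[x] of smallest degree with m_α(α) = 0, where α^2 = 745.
m_α(x) = x^2 - 745

α satisfies α^2 - 745 = 0, so x^2 - 745 annihilates α. Since d = 745 is squarefree and ≠ 1, it is not a perfect square in Q, so x^2 - 745 has no rational root and is therefore irreducible over Q (a degree-2 polynomial over a field is irreducible iff it has no root). Hence m_α(x) = x^2 - 745.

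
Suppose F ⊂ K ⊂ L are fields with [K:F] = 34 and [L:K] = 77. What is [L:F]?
[L:F] = 2618

The tower law says that for any tower of field extensions F ⊂ K ⊂ L with finite degrees, [L:F] = [L:K] · [K:F]. Here this gives [L:F] = 77 · 34 = 2618.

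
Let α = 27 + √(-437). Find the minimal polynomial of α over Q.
m_α(x) = x^2 - 54x + 1166

From α - 27 = √(-437), squaring gives (α - 27)^2 = -437, i.e. α^2 - 54α + 729 = -437, so α^2 - 54α + 1166 = 0. The discriminant of x^2 - 54x + 1166 is (-54)^2 - 4·(1166) = 2916 - 4664 = -1748, and 4·(-437) is not a perfect square in Q since -437 is squarefree and ≠ 1. Hence x^2 - 54x + 1166 is irreducible over Q and is the minimal polynomial of α.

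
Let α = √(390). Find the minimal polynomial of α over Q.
m_α(x) = x^2 - 390

α satisfies α^2 - 390 = 0, so x^2 - 390 annihilates α. Since d = 390 is squarefree and ≠ 1, it is not a perfect square in Q, so x^2 - 390 has no rational root and is therefore irreducible over Q (a degree-2 polynomial over a field is irreducible iff it has no root). Hence m_α(x) = x^2 - 390.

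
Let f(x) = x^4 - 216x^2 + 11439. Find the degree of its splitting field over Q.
[K : Q] = 4

Solving the quadratic in x^2: x^2 = (216 ± √(216^2 - 4·11439))/2 = (216 ± √900)/2 = (216 ± 30)/2, giving x^2 = 123 or x^2 = 93. So f(x) = (x^2 - 123)(x^2 - 93) and the roots of f are ±√123, ±√93. Hence the splitting field is K = Q(√123, √93). Since 123 and 93 are distinct squarefree integers > 1, their product 11439 is not a perfect square, so √93 ∉ Q(√123). By the tower law [K:Q] = [Q(√123,√93):Q(√123)] · [Q(√123):Q] = 2 · 2 = 4.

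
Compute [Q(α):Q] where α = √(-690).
[Q(α):Q] = 2

[Q(α):Q] equals the degree of the minimal polynomial of α. Here α^2 = -690 and x^2 + 690 is irreducible (d = -690 is squarefree, ≠ 1, hence not a square), so deg(m_α) = 2. Thus [Q(α):Q] = 2.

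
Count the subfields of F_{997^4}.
F_{997^4} has 3 subfields

The subfields of F_{p^n} are exactly the fields F_{p^d} for d | n (each is the fixed field of the unique index-d subgroup of Gal(F_{p^n}/F_p) ≅ Z/nZ). The divisors of n = 4 are {1, 2, 4}, giving 3 subfields: F_{997^1}, F_{997^2}, F_{997^4}.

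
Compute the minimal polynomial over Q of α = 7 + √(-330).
m_α(x) = x^2 - 14x + 379

From α - 7 = √(-330), squaring gives (α - 7)^2 = -330, i.e. α^2 - 14α + 49 = -330, so α^2 - 14α + 379 = 0. The discriminant of x^2 - 14x + 379 is (-14)^2 - 4·(379) = 196 - 1516 = -1320, and 4·(-330) is not a perfect square in Q since -330 is squarefree and ≠ 1. Hence x^2 - 14x + 379 is irreducible over Q and is the minimal polynomial of α.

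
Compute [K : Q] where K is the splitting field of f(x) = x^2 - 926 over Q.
[K : Q] = 2

f(x) = x^2 - 926 factors as (x - √926)(x + √926). The splitting field is K = Q(√926). Since 926 is squarefree and > 1, it is not a perfect square, so x^2 - 926 is irreducible over Q and [Q(√926) : Q] = 2. Hence [K : Q] = 2.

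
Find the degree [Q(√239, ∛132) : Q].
[Q(√239, ∛132) : Q] = 6

Let L = Q(√239, ∛132). Since Q(√239) ⊂ L and [Q(√239):Q] = 2, the tower law gives 2 | [L:Q]. Likewise Q(∛132) ⊂ L with [Q(∛132):Q] = 3 (because 132 is not a perfect cube), so 3 | [L:Q]. As gcd(2,3) = 1, [L:Q] is divisible by 6. Conversely L is generated over Q by √239 and ∛132, so [L:Q] ≤ 2·3 = 6. Therefore [Q(√239, ∛132) : Q] = 6.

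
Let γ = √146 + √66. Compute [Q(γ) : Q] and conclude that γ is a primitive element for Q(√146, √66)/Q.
[Q(γ) : Q] = 4 (equivalently, Q(γ) = Q(√146, √66))

Obviously Q(γ) ⊆ Q(√146, √66), and [Q(√146, √66):Q] = 4 (since 146, 66 are distinct squarefree integers > 1 with 9636 not a perfect square). To show equality we compute the minimal polynomial of γ. From γ = √146 + √66: γ^2 = 146 + 2√(9636) + 66 = 212 + 2√(9636), so γ^2 - 212 = 2√(9636); squaring, (γ^2 - 212)^2 = 4·9636, i.e. γ^4 - 424γ^2 + 44944 - 38544 = 0, i.e. γ^4 - 424γ^2 + 6400 = 0. So γ is a root of x^4 - 424x^2 + 6400. This polynomial is irreducible over Q: it has no rational root (each ±√146 ± √66 is irrational), and any factorization into two quadratics over Q would force √(9636) ∈ Q (pairing opposite roots) or √146, √66 ∈ Q (other pairings), all impossible. Hence [Q(γ):Q] = 4 = [Q(√146, √66):Q], so Q(γ) = Q(√146, √66).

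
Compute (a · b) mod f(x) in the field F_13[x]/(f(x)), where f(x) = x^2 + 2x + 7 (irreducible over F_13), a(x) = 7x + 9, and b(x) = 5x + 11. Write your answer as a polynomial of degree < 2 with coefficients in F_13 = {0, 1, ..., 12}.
a · b ≡ 10 (mod f(x))

Multiply in F_13[x]: a(x)·b(x) = (7x + 9)·(5x + 11) = 9x^2 + 5x + 8. This has degree ≥ 2, so divide by f(x) over F_13: 9x^2 + 5x + 8 = (9)·(x^2 + 2x + 7) + (10). Hence a·b ≡ 10 (mod f). (F_13[x]/(f) is a field with 13^2 = 169 elements since f is irreducible of degree 2.)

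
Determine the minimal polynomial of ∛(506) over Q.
m_α(x) = x^3 - 506

α satisfies α^3 = 506, so x^3 - 506 annihilates α. By the rational root test, a rational root p/q (in lowest terms) of x^3 - 506 would satisfy p^3 = 506 q^3, forcing q = 1 and p^3 = 506; but 506 is not a perfect cube, contradiction. A monic cubic over Q with no rational root is irreducible (any nontrivial factorization would include a linear factor). Hence x^3 - 506 is the minimal polynomial of α, and in particular [Q(α):Q] = 3.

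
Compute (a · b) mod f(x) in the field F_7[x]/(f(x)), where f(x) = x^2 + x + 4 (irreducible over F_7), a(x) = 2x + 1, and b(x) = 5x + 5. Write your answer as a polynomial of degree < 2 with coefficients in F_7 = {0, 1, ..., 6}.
a · b ≡ 5x (mod f(x))

Multiply in F_7[x]: a(x)·b(x) = (2x + 1)·(5x + 5) = 3x^2 + x + 5. This has degree ≥ 2, so divide by f(x) over F_7: 3x^2 + x + 5 = (3)·(x^2 + x + 4) + (5x). Hence a·b ≡ 5x (mod f). (F_7[x]/(f) is a field with 7^2 = 49 elements since f is irreducible of degree 2.)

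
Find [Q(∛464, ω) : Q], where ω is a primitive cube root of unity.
[Q(∛464, ω) : Q] = 6

[Q(∛464):Q] = 3 (min poly x^3 - 464, irreducible since 464 is not a perfect cube). [Q(ω):Q] = 2 (min poly x^2 + x + 1). Since Q(∛464) ⊂ R and ω ∉ R, we have ω ∉ Q(∛464), so x^2 + x + 1 remains irreducible over Q(∛464) and [Q(∛464, ω) : Q(∛464)] = 2. By the tower law, [Q(∛464, ω) : Q] = 3 · 2 = 6. (In fact Q(∛464, ω) is the splitting field of x^3 - 464 over Q.)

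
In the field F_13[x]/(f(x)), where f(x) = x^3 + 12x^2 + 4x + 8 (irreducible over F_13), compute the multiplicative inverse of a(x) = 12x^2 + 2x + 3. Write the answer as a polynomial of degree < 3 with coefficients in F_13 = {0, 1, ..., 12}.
a(x)^(-1) ≡ 11x^2 + 3x (mod f(x))

Since f is irreducible over F_13, F_13[x]/(f) is a field and a(x) ≠ 0 has an inverse. Apply the extended Euclidean algorithm to f(x) and a(x) in F_13[x]: f(x) = (12x + 12)·a(x) + (9x + 11);  a(x) = (10x + 1)·(9x + 11) + (5). The last nonzero remainder is the constant 5 = gcd(f, a) in F_13. Back-substituting through the division chain expresses 5 = s(x)·a(x) + t(x)·f(x) with s(x) ≡ 3x^2 + 2x (mod f), so (3x^2 + 2x)·a(x) ≡ 5 (mod f). Multiplying by 5^(-1) ≡ 8 in F_13 gives a(x)^(-1) ≡ 8·(3x^2 + 2x) ≡ 11x^2 + 3x (mod f). Check: (12x^2 + 2x + 3)·(11x^2 + 3x) = 2x^4 + 6x^3 + 9x ≡ 1 (mod x^3 + 12x^2 + 4x + 8).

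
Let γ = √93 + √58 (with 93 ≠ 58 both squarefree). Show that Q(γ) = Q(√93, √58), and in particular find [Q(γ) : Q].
[Q(γ) : Q] = 4 (equivalently, Q(γ) = Q(√93, √58))

Obviously Q(γ) ⊆ Q(√93, √58), and [Q(√93, √58):Q] = 4 (since 93, 58 are distinct squarefree integers > 1 with 5394 not a perfect square). To show equality we compute the minimal polynomial of γ. From γ = √93 + √58: γ^2 = 93 + 2√(5394) + 58 = 151 + 2√(5394), so γ^2 - 151 = 2√(5394); squaring, (γ^2 - 151)^2 = 4·5394, i.e. γ^4 - 302γ^2 + 22801 - 21576 = 0, i.e. γ^4 - 302γ^2 + 1225 = 0. So γ is a root of x^4 - 302x^2 + 1225. This polynomial is irreducible over Q: it has no rational root (each ±√93 ± √58 is irrational), and any factorization into two quadratics over Q would force √(5394) ∈ Q (pairing opposite roots) or √93, √58 ∈ Q (other pairings), all impossible. Hence [Q(γ):Q] = 4 = [Q(√93, √58):Q], so Q(γ) = Q(√93, √58).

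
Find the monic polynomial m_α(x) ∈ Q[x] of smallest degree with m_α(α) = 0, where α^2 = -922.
m_α(x) = x^2 + 922

α satisfies α^2 + 922 = 0, so x^2 + 922 annihilates α. Since d = -922 is squarefree and ≠ 1, it is not a perfect square in Q, so x^2 + 922 has no rational root and is therefore irreducible over Q (a degree-2 polynomial over a field is irreducible iff it has no root). Hence m_α(x) = x^2 + 922.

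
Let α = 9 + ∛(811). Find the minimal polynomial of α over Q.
m_α(x) = x^3 - 27x^2 + 243x - 1540

Set β = α - 9 = ∛(811), so β^3 = 811. Then (α - 9)^3 - 811 = 0, i.e. α is a root of g(x) = (x - 9)^3 - 811 = x^3 - 27x^2 + 243x - 1540. Since g(x) = h(x - 9) where h(x) = x^3 - 811, and h is irreducible over Q (because 811 is not a perfect cube, so h has no rational root, and a monic cubic with no rational root is irreducible), g is also irreducible (irreducibility is preserved under the substitution x → x - 9). Hence m_α(x) = x^3 - 27x^2 + 243x - 1540.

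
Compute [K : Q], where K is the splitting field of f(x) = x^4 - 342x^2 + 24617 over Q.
[K : Q] = 4

Solving the quadratic in x^2: x^2 = (342 ± √(342^2 - 4·24617))/2 = (342 ± √18496)/2 = (342 ± 136)/2, giving x^2 = 239 or x^2 = 103. So f(x) = (x^2 - 239)(x^2 - 103) and the roots of f are ±√239, ±√103. Hence the splitting field is K = Q(√239, √103). Since 239 and 103 are distinct squarefree integers > 1, their product 24617 is not a perfect square, so √103 ∉ Q(√239). By the tower law [K:Q] = [Q(√239,√103):Q(√239)] · [Q(√239):Q] = 2 · 2 = 4.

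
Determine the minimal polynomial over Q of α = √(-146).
m_α(x) = x^2 + 146

α satisfies α^2 + 146 = 0, so x^2 + 146 annihilates α. Since d = -146 is squarefree and ≠ 1, it is not a perfect square in Q, so x^2 + 146 has no rational root and is therefore irreducible over Q (a degree-2 polynomial over a field is irreducible iff it has no root). Hence m_α(x) = x^2 + 146.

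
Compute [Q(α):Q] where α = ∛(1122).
[Q(α):Q] = 3

The minimal polynomial of α is x^3 - 1122, irreducible over Q since 1122 is not a perfect cube (so x^3 - 1122 has no rational root). Hence [Q(α):Q] = deg(m_α) = 3.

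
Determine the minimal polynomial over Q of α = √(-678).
m_α(x) = x^2 + 678

α satisfies α^2 + 678 = 0, so x^2 + 678 annihilates α. Since d = -678 is squarefree and ≠ 1, it is not a perfect square in Q, so x^2 + 678 has no rational root and is therefore irreducible over Q (a degree-2 polynomial over a field is irreducible iff it has no root). Hence m_α(x) = x^2 + 678.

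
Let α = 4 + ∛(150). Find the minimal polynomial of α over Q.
m_α(x) = x^3 - 12x^2 + 48x - 214

Set β = α - 4 = ∛(150), so β^3 = 150. Then (α - 4)^3 - 150 = 0, i.e. α is a root of g(x) = (x - 4)^3 - 150 = x^3 - 12x^2 + 48x - 214. Since g(x) = h(x - 4) where h(x) = x^3 - 150, and h is irreducible over Q (because 150 is not a perfect cube, so h has no rational root, and a monic cubic with no rational root is irreducible), g is also irreducible (irreducibility is preserved under the substitution x → x - 4). Hence m_α(x) = x^3 - 12x^2 + 48x - 214.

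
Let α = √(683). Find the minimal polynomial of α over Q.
m_α(x) = x^2 - 683

α satisfies α^2 - 683 = 0, so x^2 - 683 annihilates α. Since d = 683 is squarefree and ≠ 1, it is not a perfect square in Q, so x^2 - 683 has no rational root and is therefore irreducible over Q (a degree-2 polynomial over a field is irreducible iff it has no root). Hence m_α(x) = x^2 - 683.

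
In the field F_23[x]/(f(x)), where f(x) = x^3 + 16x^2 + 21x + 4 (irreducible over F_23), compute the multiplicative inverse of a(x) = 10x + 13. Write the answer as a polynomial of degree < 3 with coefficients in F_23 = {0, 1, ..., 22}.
a(x)^(-1) ≡ 19x^2 + x + 9 (mod f(x))

Since f is irreducible over F_23, F_23[x]/(f) is a field and a(x) ≠ 0 has an inverse. Apply the extended Euclidean algorithm to f(x) and a(x) in F_23[x]: f(x) = (7x^2 + 4x + 13)·a(x) + (19). The last nonzero remainder is the constant 19 = gcd(f, a) in F_23. Back-substituting through the division chain expresses 19 = s(x)·a(x) + t(x)·f(x) with s(x) ≡ 16x^2 + 19x + 10 (mod f), so (16x^2 + 19x + 10)·a(x) ≡ 19 (mod f). Multiplying by 19^(-1) ≡ 17 in F_23 gives a(x)^(-1) ≡ 17·(16x^2 + 19x + 10) ≡ 19x^2 + x + 9 (mod f). Check: (10x + 13)·(19x^2 + x + 9) = 6x^3 + 4x^2 + 11x + 2 ≡ 1 (mod x^3 + 16x^2 + 21x + 4).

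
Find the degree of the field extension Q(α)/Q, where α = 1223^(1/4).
[Q(α):Q] = 4

α is a root of x^4 - 1223. By Eisenstein's criterion at the prime p = 1223 (which divides the constant term 1223 but p^2 = 1495729 does not, since 1223 is squarefree), x^4 - 1223 is irreducible over Q. Hence [Q(α):Q] = 4.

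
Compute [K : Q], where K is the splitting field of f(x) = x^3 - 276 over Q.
[K : Q] = 6

The roots of x^3 - 276 are ∛276, ω∛276, ω^2∛276 where ω = e^(2πi/3) is a primitive cube root of unity, so K = Q(∛276, ω). Now [Q(∛276):Q] = 3 (since 276 is not a perfect cube, x^3 - 276 is irreducible) and [Q(ω):Q] = 2. Both 2 and 3 divide [K:Q], and [K:Q] ≤ 3·2 = 6, so [K:Q] = 6. (Equivalently: Q(∛276) ⊂ R but ω ∉ R, so [K : Q(∛276)] = 2.)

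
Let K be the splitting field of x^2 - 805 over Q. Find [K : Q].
[K : Q] = 2

f(x) = x^2 - 805 factors as (x - √805)(x + √805). The splitting field is K = Q(√805). Since 805 is squarefree and > 1, it is not a perfect square, so x^2 - 805 is irreducible over Q and [Q(√805) : Q] = 2. Hence [K : Q] = 2.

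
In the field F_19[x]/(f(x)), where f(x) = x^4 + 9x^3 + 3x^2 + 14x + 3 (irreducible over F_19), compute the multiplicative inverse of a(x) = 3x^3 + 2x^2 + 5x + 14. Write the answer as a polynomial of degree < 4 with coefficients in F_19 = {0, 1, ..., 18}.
a(x)^(-1) ≡ 12x^3 + 13x^2 + 17x + 17 (mod f(x))

Since f is irreducible over F_19, F_19[x]/(f) is a field and a(x) ≠ 0 has an inverse. Apply the extended Euclidean algorithm to f(x) and a(x) in F_19[x]: f(x) = (13x + 7)·a(x) + (6x);  a(x) = (10x^2 + 13x + 4)·(6x) + (14). The last nonzero remainder is the constant 14 = gcd(f, a) in F_19. Back-substituting through the division chain expresses 14 = s(x)·a(x) + t(x)·f(x) with s(x) ≡ 16x^3 + 11x^2 + 10x + 10 (mod f), so (16x^3 + 11x^2 + 10x + 10)·a(x) ≡ 14 (mod f). Multiplying by 14^(-1) ≡ 15 in F_19 gives a(x)^(-1) ≡ 15·(16x^3 + 11x^2 + 10x + 10) ≡ 12x^3 + 13x^2 + 17x + 17 (mod f). Check: (3x^3 + 2x^2 + 5x + 14)·(12x^3 + 13x^2 + 17x + 17) = 17x^6 + 6x^5 + 4x^4 + 14x^3 + 16x^2 + 10 ≡ 1 (mod x^4 + 9x^3 + 3x^2 + 14x + 3).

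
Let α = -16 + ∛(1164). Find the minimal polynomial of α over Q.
m_α(x) = x^3 + 48x^2 + 768x + 2932

Set β = α + 16 = ∛(1164), so β^3 = 1164. Then (α + 16)^3 - 1164 = 0, i.e. α is a root of g(x) = (x + 16)^3 - 1164 = x^3 + 48x^2 + 768x + 2932. Since g(x) = h(x + 16) where h(x) = x^3 - 1164, and h is irreducible over Q (because 1164 is not a perfect cube, so h has no rational root, and a monic cubic with no rational root is irreducible), g is also irreducible (irreducibility is preserved under the substitution x → x + 16). Hence m_α(x) = x^3 + 48x^2 + 768x + 2932.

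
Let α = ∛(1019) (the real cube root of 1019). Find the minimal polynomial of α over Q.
m_α(x) = x^3 - 1019

α satisfies α^3 = 1019, so x^3 - 1019 annihilates α. By the rational root test, a rational root p/q (in lowest terms) of x^3 - 1019 would satisfy p^3 = 1019 q^3, forcing q = 1 and p^3 = 1019; but 1019 is not a perfect cube, contradiction. A monic cubic over Q with no rational root is irreducible (any nontrivial factorization would include a linear factor). Hence x^3 - 1019 is the minimal polynomial of α, and in particular [Q(α):Q] = 3.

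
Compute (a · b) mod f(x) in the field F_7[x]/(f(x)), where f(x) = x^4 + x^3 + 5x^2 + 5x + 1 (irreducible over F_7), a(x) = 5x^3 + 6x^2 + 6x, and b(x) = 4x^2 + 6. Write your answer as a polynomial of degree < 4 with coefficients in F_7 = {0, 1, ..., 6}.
a · b ≡ 6x^3 + 3x + 3 (mod f(x))

Multiply in F_7[x]: a(x)·b(x) = (5x^3 + 6x^2 + 6x)·(4x^2 + 6) = 6x^5 + 3x^4 + 5x^3 + x^2 + x. This has degree ≥ 4, so divide by f(x) over F_7: 6x^5 + 3x^4 + 5x^3 + x^2 + x = (6x + 4)·(x^4 + x^3 + 5x^2 + 5x + 1) + (6x^3 + 3x + 3). Hence a·b ≡ 6x^3 + 3x + 3 (mod f). (F_7[x]/(f) is a field with 7^4 = 2401 elements since f is irreducible of degree 4.)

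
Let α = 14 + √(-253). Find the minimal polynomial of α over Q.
m_α(x) = x^2 - 28x + 449

From α - 14 = √(-253), squaring gives (α - 14)^2 = -253, i.e. α^2 - 28α + 196 = -253, so α^2 - 28α + 449 = 0. The discriminant of x^2 - 28x + 449 is (-28)^2 - 4·(449) = 784 - 1796 = -1012, and 4·(-253) is not a perfect square in Q since -253 is squarefree and ≠ 1. Hence x^2 - 28x + 449 is irreducible over Q and is the minimal polynomial of α.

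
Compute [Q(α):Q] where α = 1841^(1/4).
[Q(α):Q] = 4

α is a root of x^4 - 1841. By Eisenstein's criterion at the prime p = 7 (which divides the constant term 1841 but p^2 = 49 does not, since 1841 is squarefree), x^4 - 1841 is irreducible over Q. Hence [Q(α):Q] = 4.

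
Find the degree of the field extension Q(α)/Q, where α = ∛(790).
[Q(α):Q] = 3

The minimal polynomial of α is x^3 - 790, irreducible over Q since 790 is not a perfect cube (so x^3 - 790 has no rational root). Hence [Q(α):Q] = deg(m_α) = 3.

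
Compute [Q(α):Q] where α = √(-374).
[Q(α):Q] = 2

[Q(α):Q] equals the degree of the minimal polynomial of α. Here α^2 = -374 and x^2 + 374 is irreducible (d = -374 is squarefree, ≠ 1, hence not a square), so deg(m_α) = 2. Thus [Q(α):Q] = 2.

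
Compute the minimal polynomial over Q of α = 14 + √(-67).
m_α(x) = x^2 - 28x + 263

From α - 14 = √(-67), squaring gives (α - 14)^2 = -67, i.e. α^2 - 28α + 196 = -67, so α^2 - 28α + 263 = 0. The discriminant of x^2 - 28x + 263 is (-28)^2 - 4·(263) = 784 - 1052 = -268, and 4·(-67) is not a perfect square in Q since -67 is squarefree and ≠ 1. Hence x^2 - 28x + 263 is irreducible over Q and is the minimal polynomial of α.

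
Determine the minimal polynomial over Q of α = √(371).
m_α(x) = x^2 - 371

α satisfies α^2 - 371 = 0, so x^2 - 371 annihilates α. Since d = 371 is squarefree and ≠ 1, it is not a perfect square in Q, so x^2 - 371 has no rational root and is therefore irreducible over Q (a degree-2 polynomial over a field is irreducible iff it has no root). Hence m_α(x) = x^2 - 371.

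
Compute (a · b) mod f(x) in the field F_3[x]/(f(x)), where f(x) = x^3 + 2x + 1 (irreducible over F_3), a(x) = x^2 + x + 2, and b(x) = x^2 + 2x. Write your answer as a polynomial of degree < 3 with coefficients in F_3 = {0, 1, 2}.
a · b ≡ 2x^2 (mod f(x))

Multiply in F_3[x]: a(x)·b(x) = (x^2 + x + 2)·(x^2 + 2x) = x^4 + x^2 + x. This has degree ≥ 3, so divide by f(x) over F_3: x^4 + x^2 + x = (x)·(x^3 + 2x + 1) + (2x^2). Hence a·b ≡ 2x^2 (mod f). (F_3[x]/(f) is a field with 3^3 = 27 elements since f is irreducible of degree 3.)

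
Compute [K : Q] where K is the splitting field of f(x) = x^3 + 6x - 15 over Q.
[K : Q] = 6

By the rational root test, any rational root of the monic integer polynomial f(x) = x^3 + 6x - 15 must be an integer dividing the constant term -15, i.e. one of ±{1, 3, 5, 15}. Evaluating: f(1) = -8, f(-1) = -22, f(3) = 30, f(-3) = -60, f(5) = 140, f(-5) = -170, f(15) = 3450, f(-15) = -3480; none is 0, so f has no rational root and is therefore irreducible over Q (a cubic with no linear factor over a field is irreducible). For an irreducible cubic, the Galois group is A_3 or S_3 according as the discriminant disc(f) = -4a^3 - 27b^2 = -4·(6)^3 - 27·(-15)^2 = -6939 is or is not a square in Q. Here disc(f) = -6939 is not a perfect square in Q, so the Galois group of f over Q is not contained in A_3 and must be all of S_3. The splitting field has degree |S_3| = 6 over Q, so [K : Q] = 6.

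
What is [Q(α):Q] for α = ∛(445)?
[Q(α):Q] = 3

The minimal polynomial of α is x^3 - 445, irreducible over Q since 445 is not a perfect cube (so x^3 - 445 has no rational root). Hence [Q(α):Q] = deg(m_α) = 3.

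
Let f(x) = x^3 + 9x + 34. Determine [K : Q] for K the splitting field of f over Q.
[K : Q] = 6

By the rational root test, any rational root of the monic integer polynomial f(x) = x^3 + 9x + 34 must be an integer dividing the constant term 34, i.e. one of ±{1, 2, 17, 34}. Evaluating: f(1) = 44, f(-1) = 24, f(2) = 60, f(-2) = 8, f(17) = 5100, f(-17) = -5032, f(34) = 39644, f(-34) = -39576; none is 0, so f has no rational root and is therefore irreducible over Q (a cubic with no linear factor over a field is irreducible). For an irreducible cubic, the Galois group is A_3 or S_3 according as the discriminant disc(f) = -4a^3 - 27b^2 = -4·(9)^3 - 27·(34)^2 = -34128 is or is not a square in Q. Here disc(f) = -34128 is not a perfect square in Q, so the Galois group of f over Q is not contained in A_3 and must be all of S_3. The splitting field has degree |S_3| = 6 over Q, so [K : Q] = 6.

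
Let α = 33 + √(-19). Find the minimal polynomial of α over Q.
m_α(x) = x^2 - 66x + 1108

From α - 33 = √(-19), squaring gives (α - 33)^2 = -19, i.e. α^2 - 66α + 1089 = -19, so α^2 - 66α + 1108 = 0. The discriminant of x^2 - 66x + 1108 is (-66)^2 - 4·(1108) = 4356 - 4432 = -76, and 4·(-19) is not a perfect square in Q since -19 is squarefree and ≠ 1. Hence x^2 - 66x + 1108 is irreducible over Q and is the minimal polynomial of α.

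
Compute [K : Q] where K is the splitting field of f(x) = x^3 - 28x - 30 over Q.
[K : Q] = 6

By the rational root test, any rational root of the monic integer polynomial f(x) = x^3 - 28x - 30 must be an integer dividing the constant term -30, i.e. one of ±{1, 2, 3, 5, 6, 10, 15, 30}. Evaluating: f(1) = -57, f(-1) = -3, f(2) = -78, f(-2) = 18, f(3) = -87, f(-3) = 27, f(5) = -45, f(-5) = -15, f(6) = 18, f(-6) = -78, f(10) = 690, f(-10) = -750, f(15) = 2925, f(-15) = -2985, f(30) = 26130, f(-30) = -26190; none is 0, so f has no rational root and is therefore irreducible over Q (a cubic with no linear factor over a field is irreducible). For an irreducible cubic, the Galois group is A_3 or S_3 according as the discriminant disc(f) = -4a^3 - 27b^2 = -4·(-28)^3 - 27·(-30)^2 = 63508 is or is not a square in Q. Here disc(f) = 63508 is not a perfect square in Q, so the Galois group of f over Q is not contained in A_3 and must be all of S_3. The splitting field has degree |S_3| = 6 over Q, so [K : Q] = 6.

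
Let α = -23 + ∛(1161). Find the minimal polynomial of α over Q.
m_α(x) = x^3 + 69x^2 + 1587x + 11006

Set β = α + 23 = ∛(1161), so β^3 = 1161. Then (α + 23)^3 - 1161 = 0, i.e. α is a root of g(x) = (x + 23)^3 - 1161 = x^3 + 69x^2 + 1587x + 11006. Since g(x) = h(x + 23) where h(x) = x^3 - 1161, and h is irreducible over Q (because 1161 is not a perfect cube, so h has no rational root, and a monic cubic with no rational root is irreducible), g is also irreducible (irreducibility is preserved under the substitution x → x + 23). Hence m_α(x) = x^3 + 69x^2 + 1587x + 11006.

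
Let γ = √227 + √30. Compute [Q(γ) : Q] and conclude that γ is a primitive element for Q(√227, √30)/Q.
[Q(γ) : Q] = 4 (equivalently, Q(γ) = Q(√227, √30))

Obviously Q(γ) ⊆ Q(√227, √30), and [Q(√227, √30):Q] = 4 (since 227, 30 are distinct squarefree integers > 1 with 6810 not a perfect square). To show equality we compute the minimal polynomial of γ. From γ = √227 + √30: γ^2 = 227 + 2√(6810) + 30 = 257 + 2√(6810), so γ^2 - 257 = 2√(6810); squaring, (γ^2 - 257)^2 = 4·6810, i.e. γ^4 - 514γ^2 + 66049 - 27240 = 0, i.e. γ^4 - 514γ^2 + 38809 = 0. So γ is a root of x^4 - 514x^2 + 38809. This polynomial is irreducible over Q: it has no rational root (each ±√227 ± √30 is irrational), and any factorization into two quadratics over Q would force √(6810) ∈ Q (pairing opposite roots) or √227, √30 ∈ Q (other pairings), all impossible. Hence [Q(γ):Q] = 4 = [Q(√227, √30):Q], so Q(γ) = Q(√227, √30).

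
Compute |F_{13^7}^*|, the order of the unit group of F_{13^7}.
|F_{13^7}^*| = 62748516

F_{13^7} has 13^7 = 62748517 elements; its multiplicative group consists of all nonzero elements, so |F_{13^7}^*| = 62748517 - 1 = 62748516. (It is cyclic since any finite subgroup of the multiplicative group of a field is cyclic.)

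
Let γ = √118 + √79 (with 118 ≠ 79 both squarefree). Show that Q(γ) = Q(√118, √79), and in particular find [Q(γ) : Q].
[Q(γ) : Q] = 4 (equivalently, Q(γ) = Q(√118, √79))

Obviously Q(γ) ⊆ Q(√118, √79), and [Q(√118, √79):Q] = 4 (since 118, 79 are distinct squarefree integers > 1 with 9322 not a perfect square). To show equality we compute the minimal polynomial of γ. From γ = √118 + √79: γ^2 = 118 + 2√(9322) + 79 = 197 + 2√(9322), so γ^2 - 197 = 2√(9322); squaring, (γ^2 - 197)^2 = 4·9322, i.e. γ^4 - 394γ^2 + 38809 - 37288 = 0, i.e. γ^4 - 394γ^2 + 1521 = 0. So γ is a root of x^4 - 394x^2 + 1521. This polynomial is irreducible over Q: it has no rational root (each ±√118 ± √79 is irrational), and any factorization into two quadratics over Q would force √(9322) ∈ Q (pairing opposite roots) or √118, √79 ∈ Q (other pairings), all impossible. Hence [Q(γ):Q] = 4 = [Q(√118, √79):Q], so Q(γ) = Q(√118, √79).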